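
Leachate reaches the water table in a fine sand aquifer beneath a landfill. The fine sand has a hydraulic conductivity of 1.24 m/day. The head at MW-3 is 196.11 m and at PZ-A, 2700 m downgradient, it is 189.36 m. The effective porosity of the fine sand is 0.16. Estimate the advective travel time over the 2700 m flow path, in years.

Hydraulic gradient i = (196.11 − 189.36) / 2700 = 6.75 / 2700 = 0.002500.
Darcy flux q = K · i = 1.240 × 0.002500 = 0.003100 m/day.
Seepage velocity v = q / n_e = 0.003100 / 0.16 = 0.01937 m/day.
Travel time t = L / v = 2700 / 0.01937 = 1.394e+05 days = 381.5 years.

382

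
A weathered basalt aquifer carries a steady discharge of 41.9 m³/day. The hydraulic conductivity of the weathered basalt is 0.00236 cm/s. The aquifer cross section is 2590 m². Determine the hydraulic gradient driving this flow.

Convert K: 0.00236 cm/s × 864 = 2.039 m/day.
From Q = K·A·i, i = Q / (K·A) = 41.9 / (2.039 × 2590) = 0.007934.

0.00793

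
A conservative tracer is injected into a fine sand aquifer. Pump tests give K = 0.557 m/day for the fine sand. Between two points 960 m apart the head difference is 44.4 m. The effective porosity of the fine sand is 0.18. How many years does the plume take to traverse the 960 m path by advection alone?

Hydraulic gradient i = Δh / L = 44.4 / 960 = 0.04625.
Darcy flux q = K · i = 0.5570 × 0.04625 = 0.02576 m/day.
Seepage velocity v = q / n_e = 0.02576 / 0.18 = 0.1431 m/day.
Travel time t = L / v = 960 / 0.1431 = 6708 days = 18.36 years.

18.4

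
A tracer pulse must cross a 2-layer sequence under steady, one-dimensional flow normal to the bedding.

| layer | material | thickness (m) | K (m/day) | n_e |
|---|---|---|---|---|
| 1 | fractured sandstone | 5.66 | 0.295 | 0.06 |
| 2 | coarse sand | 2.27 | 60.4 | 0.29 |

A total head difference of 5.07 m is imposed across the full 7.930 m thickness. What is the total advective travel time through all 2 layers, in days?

With flow normal to the layers, continuity requires the same specific discharge q through every layer.
Σ(b_i/K_i) = 5.66/0.295 + 2.27/60.4 = 19.22 d.
q = Δh / Σ(b_i/K_i) = 5.07 / 19.22 = 0.2637 m/day.
In each layer the seepage velocity is v_i = q/n_i, so the layer transit time is t_i = b_i·n_i / q:
  layer 1 (fractured sandstone): t_1 = 5.66 × 0.06 / 0.2637 = 1.288 d
  layer 2 (coarse sand): t_2 = 2.27 × 0.29 / 0.2637 = 2.496 d
Total t = Σ t_i = 3.784 days.

3.78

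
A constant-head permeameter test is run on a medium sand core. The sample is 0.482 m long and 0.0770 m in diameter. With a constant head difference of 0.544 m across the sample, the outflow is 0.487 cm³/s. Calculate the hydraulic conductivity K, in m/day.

8.01

Cross-sectional area A = π·(d/2)² = π × (0.0770/2)² = 0.004657 m².
Convert discharge: 0.487 cm³/s = 4.870e-07 m³/s.
Darcy's law rearranged: K = Q·L / (A·Δh) = 4.870e-07 × 0.482 / (0.004657 × 0.544) = 9.266e-05 m/s = 8.006 m/day.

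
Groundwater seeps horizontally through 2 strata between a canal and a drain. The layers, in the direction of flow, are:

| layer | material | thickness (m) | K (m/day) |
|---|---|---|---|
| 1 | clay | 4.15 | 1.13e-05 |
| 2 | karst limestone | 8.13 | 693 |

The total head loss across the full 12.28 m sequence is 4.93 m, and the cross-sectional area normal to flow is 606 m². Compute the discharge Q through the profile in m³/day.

0.00813

Flow is perpendicular to layering, so the layers act in series and the equivalent K is the thickness-weighted harmonic mean.
Total thickness L = 4.15 + 8.13 = 12.28 m.
Σ(b_i/K_i) = 4.15/1.13e-05 + 8.13/693 = 3.673e+05 d.
K_eq = L / Σ(b_i/K_i) = 12.28 / 3.673e+05 = 3.344e-05 m/day.
Q = K_eq · A · (Δh/L) = 3.344e-05 × 606 × (4.93/12.28) = 0.008135 m³/day.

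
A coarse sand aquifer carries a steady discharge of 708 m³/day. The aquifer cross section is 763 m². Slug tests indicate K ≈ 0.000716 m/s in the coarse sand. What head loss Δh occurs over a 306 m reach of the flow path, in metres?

4.59

Convert K: 0.000716 m/s × 86400 = 61.86 m/day.
From Q = K·A·i, i = Q / (K·A) = 708 / (61.86 × 763.0) = 0.01500.
Head loss Δh = i · L = 0.01500 × 306 = 4.590 m.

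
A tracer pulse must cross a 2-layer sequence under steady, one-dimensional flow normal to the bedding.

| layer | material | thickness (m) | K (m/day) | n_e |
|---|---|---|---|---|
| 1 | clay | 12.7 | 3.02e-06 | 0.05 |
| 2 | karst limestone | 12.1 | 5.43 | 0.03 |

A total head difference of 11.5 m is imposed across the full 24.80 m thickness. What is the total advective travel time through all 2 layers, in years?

999

With flow normal to the layers, continuity requires the same specific discharge q through every layer.
Σ(b_i/K_i) = 12.7/3.02e-06 + 12.1/5.43 = 4.205e+06 d.
q = Δh / Σ(b_i/K_i) = 11.5 / 4.205e+06 = 2.735e-06 m/day.
In each layer the seepage velocity is v_i = q/n_i, so the layer transit time is t_i = b_i·n_i / q:
  layer 1 (clay): t_1 = 12.7 × 0.05 / 2.735e-06 = 2.322e+05 d
  layer 2 (karst limestone): t_2 = 12.1 × 0.03 / 2.735e-06 = 1.327e+05 d
Total t = Σ t_i = 3.649e+05 days = 999.2 years.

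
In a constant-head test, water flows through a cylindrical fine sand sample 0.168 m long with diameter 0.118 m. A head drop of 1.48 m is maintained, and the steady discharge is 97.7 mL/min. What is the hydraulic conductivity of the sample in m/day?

Cross-sectional area A = π·(d/2)² = π × (0.118/2)² = 0.01094 m².
Convert discharge: 97.7 mL/min = 1.628e-06 m³/s.
Darcy's law rearranged: K = Q·L / (A·Δh) = 1.628e-06 × 0.168 / (0.01094 × 1.48) = 1.690e-05 m/s = 1.460 m/day.

1.46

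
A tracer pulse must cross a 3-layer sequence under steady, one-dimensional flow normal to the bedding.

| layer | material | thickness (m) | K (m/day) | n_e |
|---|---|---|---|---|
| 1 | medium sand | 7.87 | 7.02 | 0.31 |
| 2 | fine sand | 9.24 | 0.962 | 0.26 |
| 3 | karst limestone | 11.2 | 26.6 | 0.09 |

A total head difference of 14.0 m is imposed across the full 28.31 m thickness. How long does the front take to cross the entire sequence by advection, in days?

With flow normal to the layers, continuity requires the same specific discharge q through every layer.
Σ(b_i/K_i) = 7.87/7.02 + 9.24/0.962 + 11.2/26.6 = 11.15 d.
q = Δh / Σ(b_i/K_i) = 14.0 / 11.15 = 1.256 m/day.
In each layer the seepage velocity is v_i = q/n_i, so the layer transit time is t_i = b_i·n_i / q:
  layer 1 (medium sand): t_1 = 7.87 × 0.31 / 1.256 = 1.943 d
  layer 2 (fine sand): t_2 = 9.24 × 0.26 / 1.256 = 1.913 d
  layer 3 (karst limestone): t_3 = 11.2 × 0.09 / 1.256 = 0.8026 d
Total t = Σ t_i = 4.658 days.

4.66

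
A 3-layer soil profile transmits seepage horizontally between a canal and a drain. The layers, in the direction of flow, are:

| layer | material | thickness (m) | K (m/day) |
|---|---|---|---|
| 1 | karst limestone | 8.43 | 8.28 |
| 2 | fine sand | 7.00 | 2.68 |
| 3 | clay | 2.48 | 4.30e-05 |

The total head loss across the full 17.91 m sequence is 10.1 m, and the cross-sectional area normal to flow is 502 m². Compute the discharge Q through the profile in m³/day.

Flow is perpendicular to layering, so the layers act in series and the equivalent K is the thickness-weighted harmonic mean.
Total thickness L = 8.43 + 7.00 + 2.48 = 17.91 m.
Σ(b_i/K_i) = 8.43/8.28 + 7.00/2.68 + 2.48/4.30e-05 = 57678 d.
K_eq = L / Σ(b_i/K_i) = 17.91 / 57678 = 0.0003105 m/day.
Q = K_eq · A · (Δh/L) = 0.0003105 × 502 × (10.1/17.91) = 0.08791 m³/day.

0.0879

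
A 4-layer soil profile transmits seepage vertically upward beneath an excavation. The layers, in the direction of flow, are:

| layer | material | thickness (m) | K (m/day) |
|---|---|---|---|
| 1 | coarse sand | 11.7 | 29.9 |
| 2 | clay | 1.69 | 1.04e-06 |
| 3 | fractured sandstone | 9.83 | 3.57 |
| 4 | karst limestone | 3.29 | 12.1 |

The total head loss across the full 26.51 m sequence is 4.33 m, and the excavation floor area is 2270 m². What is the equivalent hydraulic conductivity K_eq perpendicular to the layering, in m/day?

Flow is perpendicular to layering, so the layers act in series and the equivalent K is the thickness-weighted harmonic mean.
Total thickness L = 11.7 + 1.69 + 9.83 + 3.29 = 26.51 m.
Σ(b_i/K_i) = 11.7/29.9 + 1.69/1.04e-06 + 9.83/3.57 + 3.29/12.1 = 1.625e+06 d.
K_eq = L / Σ(b_i/K_i) = 26.51 / 1.625e+06 = 1.631e-05 m/day.

1.63e-05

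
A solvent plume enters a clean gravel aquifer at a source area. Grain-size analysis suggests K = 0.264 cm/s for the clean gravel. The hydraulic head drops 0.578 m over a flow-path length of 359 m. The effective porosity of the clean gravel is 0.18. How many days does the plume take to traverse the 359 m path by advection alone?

Convert K: 0.264 cm/s × 864 = 228.1 m/day.
Hydraulic gradient i = Δh / L = 0.578 / 359 = 0.001610.
Darcy flux q = K · i = 228.1 × 0.001610 = 0.3672 m/day.
Seepage velocity v = q / n_e = 0.3672 / 0.18 = 2.040 m/day.
Travel time t = L / v = 359 / 2.040 = 176.0 days.

176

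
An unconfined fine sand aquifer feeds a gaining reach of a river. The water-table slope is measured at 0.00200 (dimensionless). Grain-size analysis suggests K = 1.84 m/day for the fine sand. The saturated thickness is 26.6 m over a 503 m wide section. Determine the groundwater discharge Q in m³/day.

49.2

Cross-sectional area A = 503 × 26.6 = 13380 m².
Hydraulic gradient i = 0.00200.
Darcy's law: Q = K · A · i = 1.840 × 13380 × 0.002000 = 49.24 m³/day.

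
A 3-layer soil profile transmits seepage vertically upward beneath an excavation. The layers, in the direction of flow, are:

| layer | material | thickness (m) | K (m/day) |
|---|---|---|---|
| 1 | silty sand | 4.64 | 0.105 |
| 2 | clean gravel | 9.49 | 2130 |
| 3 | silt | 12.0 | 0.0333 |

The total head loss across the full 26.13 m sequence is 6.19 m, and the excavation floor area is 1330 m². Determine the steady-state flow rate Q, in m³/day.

Flow is perpendicular to layering, so the layers act in series and the equivalent K is the thickness-weighted harmonic mean.
Total thickness L = 4.64 + 9.49 + 12.0 = 26.13 m.
Σ(b_i/K_i) = 4.64/0.105 + 9.49/2130 + 12.0/0.0333 = 404.6 d.
K_eq = L / Σ(b_i/K_i) = 26.13 / 404.6 = 0.06459 m/day.
Q = K_eq · A · (Δh/L) = 0.06459 × 1330 × (6.19/26.13) = 20.35 m³/day.

20.3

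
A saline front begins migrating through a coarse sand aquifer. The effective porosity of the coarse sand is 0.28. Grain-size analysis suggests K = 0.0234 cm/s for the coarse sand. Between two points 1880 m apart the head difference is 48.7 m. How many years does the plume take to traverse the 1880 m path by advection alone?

2.75

Convert K: 0.0234 cm/s × 864 = 20.22 m/day.
Hydraulic gradient i = Δh / L = 48.7 / 1880 = 0.02590.
Darcy flux q = K · i = 20.22 × 0.02590 = 0.5237 m/day.
Seepage velocity v = q / n_e = 0.5237 / 0.28 = 1.870 m/day.
Travel time t = L / v = 1880 / 1.870 = 1005 days = 2.752 years.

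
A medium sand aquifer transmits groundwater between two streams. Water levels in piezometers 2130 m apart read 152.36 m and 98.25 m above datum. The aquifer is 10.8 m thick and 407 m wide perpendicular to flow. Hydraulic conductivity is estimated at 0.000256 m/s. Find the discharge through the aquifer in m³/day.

Convert K: 0.000256 m/s × 86400 = 22.12 m/day.
Cross-sectional area A = 407 × 10.8 = 4396 m².
Hydraulic gradient i = (152.36 − 98.25) / 2130 = 54.11 / 2130 = 0.02540.
Darcy's law: Q = K · A · i = 22.12 × 4396 × 0.02540 = 2470 m³/day.

2470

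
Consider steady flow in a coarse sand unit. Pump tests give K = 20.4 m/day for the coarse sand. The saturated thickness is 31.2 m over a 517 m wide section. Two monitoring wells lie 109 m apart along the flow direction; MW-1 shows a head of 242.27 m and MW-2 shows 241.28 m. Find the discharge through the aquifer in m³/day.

Cross-sectional area A = 517 × 31.2 = 16130 m².
Hydraulic gradient i = (242.27 − 241.28) / 109 = 0.99 / 109 = 0.009083.
Darcy's law: Q = K · A · i = 20.40 × 16130 × 0.009083 = 2989 m³/day.

2990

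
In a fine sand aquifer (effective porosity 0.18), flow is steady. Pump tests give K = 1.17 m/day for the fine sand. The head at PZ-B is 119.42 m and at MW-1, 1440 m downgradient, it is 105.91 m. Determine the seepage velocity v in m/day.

Hydraulic gradient i = (119.42 − 105.91) / 1440 = 13.51 / 1440 = 0.009382.
Darcy flux q = K · i = 1.170 × 0.009382 = 0.01098 m/day.
Seepage velocity v = q / n_e = 0.01098 / 0.18 = 0.06098 m/day.

0.0610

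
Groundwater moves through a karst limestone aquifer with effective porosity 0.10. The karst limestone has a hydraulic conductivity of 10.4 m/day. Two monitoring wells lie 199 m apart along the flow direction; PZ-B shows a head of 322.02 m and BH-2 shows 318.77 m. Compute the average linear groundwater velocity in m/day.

1.70

Hydraulic gradient i = (322.02 − 318.77) / 199 = 3.25 / 199 = 0.01633.
Darcy flux q = K · i = 10.40 × 0.01633 = 0.1698 m/day.
Seepage velocity v = q / n_e = 0.1698 / 0.10 = 1.698 m/day.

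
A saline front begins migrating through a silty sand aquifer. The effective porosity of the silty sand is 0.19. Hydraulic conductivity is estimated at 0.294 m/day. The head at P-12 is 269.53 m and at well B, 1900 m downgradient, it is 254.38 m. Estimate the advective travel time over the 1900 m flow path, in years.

422

Hydraulic gradient i = (269.53 − 254.38) / 1900 = 15.15 / 1900 = 0.007974.
Darcy flux q = K · i = 0.2940 × 0.007974 = 0.002344 m/day.
Seepage velocity v = q / n_e = 0.002344 / 0.19 = 0.01234 m/day.
Travel time t = L / v = 1900 / 0.01234 = 1.540e+05 days = 421.6 years.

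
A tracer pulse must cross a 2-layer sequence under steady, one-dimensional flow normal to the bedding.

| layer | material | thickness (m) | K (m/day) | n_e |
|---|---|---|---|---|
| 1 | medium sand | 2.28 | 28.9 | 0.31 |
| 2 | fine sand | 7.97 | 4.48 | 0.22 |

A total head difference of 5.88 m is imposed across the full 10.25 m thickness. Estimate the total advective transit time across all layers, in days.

0.777

With flow normal to the layers, continuity requires the same specific discharge q through every layer.
Σ(b_i/K_i) = 2.28/28.9 + 7.97/4.48 = 1.858 d.
q = Δh / Σ(b_i/K_i) = 5.88 / 1.858 = 3.165 m/day.
In each layer the seepage velocity is v_i = q/n_i, so the layer transit time is t_i = b_i·n_i / q:
  layer 1 (medium sand): t_1 = 2.28 × 0.31 / 3.165 = 0.2233 d
  layer 2 (fine sand): t_2 = 7.97 × 0.22 / 3.165 = 0.5540 d
Total t = Σ t_i = 0.7774 days.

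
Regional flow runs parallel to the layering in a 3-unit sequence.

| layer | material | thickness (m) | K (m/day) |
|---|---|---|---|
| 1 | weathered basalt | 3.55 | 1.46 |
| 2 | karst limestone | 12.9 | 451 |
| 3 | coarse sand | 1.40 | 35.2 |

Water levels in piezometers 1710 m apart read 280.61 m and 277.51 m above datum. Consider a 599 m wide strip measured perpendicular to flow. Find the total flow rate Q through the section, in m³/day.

6380

Flow is parallel to layering, so each bed carries its own Darcy discharge and the transmissivities add.
Σ(K_i·b_i) = 1.46×3.55 + 451×12.9 + 35.2×1.40 = 5872 m²/day.
Hydraulic gradient i = (280.61 − 277.51) / 1710 = 3.1 / 1710 = 0.001813.
Q = Σ(K_i·b_i) · W · i = 5872 × 599 × 0.001813 = 6377 m³/day.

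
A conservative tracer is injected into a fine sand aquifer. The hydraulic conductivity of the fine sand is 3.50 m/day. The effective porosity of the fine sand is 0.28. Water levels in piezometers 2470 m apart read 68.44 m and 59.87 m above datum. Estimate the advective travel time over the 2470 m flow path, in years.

156

Hydraulic gradient i = (68.44 − 59.87) / 2470 = 8.57 / 2470 = 0.003470.
Darcy flux q = K · i = 3.500 × 0.003470 = 0.01214 m/day.
Seepage velocity v = q / n_e = 0.01214 / 0.28 = 0.04337 m/day.
Travel time t = L / v = 2470 / 0.04337 = 56951 days = 155.9 years.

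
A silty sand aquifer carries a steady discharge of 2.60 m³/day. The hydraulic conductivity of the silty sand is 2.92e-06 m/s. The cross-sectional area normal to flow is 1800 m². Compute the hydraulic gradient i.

Convert K: 2.92e-06 m/s × 86400 = 0.2523 m/day.
From Q = K·A·i, i = Q / (K·A) = 2.60 / (0.2523 × 1800) = 0.005725.

0.00573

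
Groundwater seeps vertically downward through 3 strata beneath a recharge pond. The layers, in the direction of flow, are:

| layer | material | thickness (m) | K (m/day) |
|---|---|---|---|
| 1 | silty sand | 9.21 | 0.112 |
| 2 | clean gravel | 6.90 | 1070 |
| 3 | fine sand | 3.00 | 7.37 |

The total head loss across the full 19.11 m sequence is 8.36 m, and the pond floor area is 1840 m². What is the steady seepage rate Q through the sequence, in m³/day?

Flow is perpendicular to layering, so the layers act in series and the equivalent K is the thickness-weighted harmonic mean.
Total thickness L = 9.21 + 6.90 + 3.00 = 19.11 m.
Σ(b_i/K_i) = 9.21/0.112 + 6.90/1070 + 3.00/7.37 = 82.65 d.
K_eq = L / Σ(b_i/K_i) = 19.11 / 82.65 = 0.2312 m/day.
Q = K_eq · A · (Δh/L) = 0.2312 × 1840 × (8.36/19.11) = 186.1 m³/day.

186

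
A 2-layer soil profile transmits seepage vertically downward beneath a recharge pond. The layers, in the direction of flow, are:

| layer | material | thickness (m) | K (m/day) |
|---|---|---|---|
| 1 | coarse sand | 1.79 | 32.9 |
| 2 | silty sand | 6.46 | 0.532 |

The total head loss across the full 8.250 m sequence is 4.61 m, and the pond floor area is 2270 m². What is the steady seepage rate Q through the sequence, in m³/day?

Flow is perpendicular to layering, so the layers act in series and the equivalent K is the thickness-weighted harmonic mean.
Total thickness L = 1.79 + 6.46 = 8.250 m.
Σ(b_i/K_i) = 1.79/32.9 + 6.46/0.532 = 12.20 d.
K_eq = L / Σ(b_i/K_i) = 8.250 / 12.20 = 0.6764 m/day.
Q = K_eq · A · (Δh/L) = 0.6764 × 2270 × (4.61/8.250) = 858.0 m³/day.

858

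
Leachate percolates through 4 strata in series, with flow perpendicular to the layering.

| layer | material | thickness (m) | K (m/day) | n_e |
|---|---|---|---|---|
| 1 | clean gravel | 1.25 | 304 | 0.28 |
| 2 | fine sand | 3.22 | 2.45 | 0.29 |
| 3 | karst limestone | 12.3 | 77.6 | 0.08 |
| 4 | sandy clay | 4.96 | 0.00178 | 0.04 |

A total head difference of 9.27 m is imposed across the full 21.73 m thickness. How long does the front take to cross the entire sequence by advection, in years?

With flow normal to the layers, continuity requires the same specific discharge q through every layer.
Σ(b_i/K_i) = 1.25/304 + 3.22/2.45 + 12.3/77.6 + 4.96/0.00178 = 2788 d.
q = Δh / Σ(b_i/K_i) = 9.27 / 2788 = 0.003325 m/day.
In each layer the seepage velocity is v_i = q/n_i, so the layer transit time is t_i = b_i·n_i / q:
  layer 1 (clean gravel): t_1 = 1.25 × 0.28 / 0.003325 = 105.3 d
  layer 2 (fine sand): t_2 = 3.22 × 0.29 / 0.003325 = 280.8 d
  layer 3 (karst limestone): t_3 = 12.3 × 0.08 / 0.003325 = 295.9 d
  layer 4 (sandy clay): t_4 = 4.96 × 0.04 / 0.003325 = 59.67 d
Total t = Σ t_i = 741.7 days = 2.031 years.

2.03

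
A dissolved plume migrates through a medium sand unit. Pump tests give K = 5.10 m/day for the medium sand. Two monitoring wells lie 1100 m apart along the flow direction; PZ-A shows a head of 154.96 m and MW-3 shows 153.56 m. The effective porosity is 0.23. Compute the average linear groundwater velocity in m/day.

0.0282

Hydraulic gradient i = (154.96 − 153.56) / 1100 = 1.4 / 1100 = 0.001273.
Darcy flux q = K · i = 5.100 × 0.001273 = 0.006491 m/day.
Seepage velocity v = q / n_e = 0.006491 / 0.23 = 0.02822 m/day.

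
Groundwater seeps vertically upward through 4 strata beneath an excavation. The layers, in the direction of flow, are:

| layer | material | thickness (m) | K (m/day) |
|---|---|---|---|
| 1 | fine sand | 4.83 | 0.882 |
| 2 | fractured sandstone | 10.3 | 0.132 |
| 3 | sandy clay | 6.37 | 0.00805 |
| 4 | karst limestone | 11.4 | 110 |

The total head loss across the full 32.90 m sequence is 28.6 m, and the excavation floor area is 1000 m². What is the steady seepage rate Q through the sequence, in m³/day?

Flow is perpendicular to layering, so the layers act in series and the equivalent K is the thickness-weighted harmonic mean.
Total thickness L = 4.83 + 10.3 + 6.37 + 11.4 = 32.90 m.
Σ(b_i/K_i) = 4.83/0.882 + 10.3/0.132 + 6.37/0.00805 + 11.4/110 = 874.9 d.
K_eq = L / Σ(b_i/K_i) = 32.90 / 874.9 = 0.03760 m/day.
Q = K_eq · A · (Δh/L) = 0.03760 × 1000 × (28.6/32.90) = 32.69 m³/day.

32.7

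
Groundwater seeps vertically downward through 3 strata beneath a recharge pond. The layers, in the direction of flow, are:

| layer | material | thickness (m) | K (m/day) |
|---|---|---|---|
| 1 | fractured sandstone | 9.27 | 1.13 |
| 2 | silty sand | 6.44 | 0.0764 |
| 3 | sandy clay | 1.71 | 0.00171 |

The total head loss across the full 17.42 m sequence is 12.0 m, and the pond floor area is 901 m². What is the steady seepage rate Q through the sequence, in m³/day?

Flow is perpendicular to layering, so the layers act in series and the equivalent K is the thickness-weighted harmonic mean.
Total thickness L = 9.27 + 6.44 + 1.71 = 17.42 m.
Σ(b_i/K_i) = 9.27/1.13 + 6.44/0.0764 + 1.71/0.00171 = 1092 d.
K_eq = L / Σ(b_i/K_i) = 17.42 / 1092 = 0.01595 m/day.
Q = K_eq · A · (Δh/L) = 0.01595 × 901 × (12.0/17.42) = 9.897 m³/day.

9.90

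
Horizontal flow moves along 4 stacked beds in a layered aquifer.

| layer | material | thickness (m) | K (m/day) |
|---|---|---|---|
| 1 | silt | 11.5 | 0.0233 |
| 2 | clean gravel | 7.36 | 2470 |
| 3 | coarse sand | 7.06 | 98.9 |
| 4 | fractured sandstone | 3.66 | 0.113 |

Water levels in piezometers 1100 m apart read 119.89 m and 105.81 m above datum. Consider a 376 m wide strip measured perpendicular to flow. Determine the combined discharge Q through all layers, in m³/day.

90900

Flow is parallel to layering, so each bed carries its own Darcy discharge and the transmissivities add.
Σ(K_i·b_i) = 0.0233×11.5 + 2470×7.36 + 98.9×7.06 + 0.113×3.66 = 18878 m²/day.
Hydraulic gradient i = (119.89 − 105.81) / 1100 = 14.08 / 1100 = 0.01280.
Q = Σ(K_i·b_i) · W · i = 18878 × 376 × 0.01280 = 90857 m³/day.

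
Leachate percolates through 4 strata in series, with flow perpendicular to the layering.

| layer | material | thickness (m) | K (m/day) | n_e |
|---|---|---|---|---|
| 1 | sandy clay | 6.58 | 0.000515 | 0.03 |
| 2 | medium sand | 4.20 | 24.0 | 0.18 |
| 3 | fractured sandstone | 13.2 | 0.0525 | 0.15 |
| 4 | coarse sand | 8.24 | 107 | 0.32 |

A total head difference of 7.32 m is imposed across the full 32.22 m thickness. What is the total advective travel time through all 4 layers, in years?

27.1

With flow normal to the layers, continuity requires the same specific discharge q through every layer.
Σ(b_i/K_i) = 6.58/0.000515 + 4.20/24.0 + 13.2/0.0525 + 8.24/107 = 13028 d.
q = Δh / Σ(b_i/K_i) = 7.32 / 13028 = 0.0005619 m/day.
In each layer the seepage velocity is v_i = q/n_i, so the layer transit time is t_i = b_i·n_i / q:
  layer 1 (sandy clay): t_1 = 6.58 × 0.03 / 0.0005619 = 351.3 d
  layer 2 (medium sand): t_2 = 4.20 × 0.18 / 0.0005619 = 1346 d
  layer 3 (fractured sandstone): t_3 = 13.2 × 0.15 / 0.0005619 = 3524 d
  layer 4 (coarse sand): t_4 = 8.24 × 0.32 / 0.0005619 = 4693 d
Total t = Σ t_i = 9914 days = 27.14 years.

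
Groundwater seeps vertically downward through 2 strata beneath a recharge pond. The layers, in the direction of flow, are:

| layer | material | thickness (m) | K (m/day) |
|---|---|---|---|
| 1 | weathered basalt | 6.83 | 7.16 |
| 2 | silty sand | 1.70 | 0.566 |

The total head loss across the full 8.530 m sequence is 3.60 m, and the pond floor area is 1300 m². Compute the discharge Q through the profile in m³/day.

1180

Flow is perpendicular to layering, so the layers act in series and the equivalent K is the thickness-weighted harmonic mean.
Total thickness L = 6.83 + 1.70 = 8.530 m.
Σ(b_i/K_i) = 6.83/7.16 + 1.70/0.566 = 3.957 d.
K_eq = L / Σ(b_i/K_i) = 8.530 / 3.957 = 2.155 m/day.
Q = K_eq · A · (Δh/L) = 2.155 × 1300 × (3.60/8.530) = 1183 m³/day.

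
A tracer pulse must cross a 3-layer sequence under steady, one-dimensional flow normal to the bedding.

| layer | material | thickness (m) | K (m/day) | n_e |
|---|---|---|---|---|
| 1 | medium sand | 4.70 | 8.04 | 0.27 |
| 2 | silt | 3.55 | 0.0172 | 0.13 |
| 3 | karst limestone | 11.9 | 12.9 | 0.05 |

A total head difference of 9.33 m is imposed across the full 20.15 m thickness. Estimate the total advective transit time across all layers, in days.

With flow normal to the layers, continuity requires the same specific discharge q through every layer.
Σ(b_i/K_i) = 4.70/8.04 + 3.55/0.0172 + 11.9/12.9 = 207.9 d.
q = Δh / Σ(b_i/K_i) = 9.33 / 207.9 = 0.04488 m/day.
In each layer the seepage velocity is v_i = q/n_i, so the layer transit time is t_i = b_i·n_i / q:
  layer 1 (medium sand): t_1 = 4.70 × 0.27 / 0.04488 = 28.28 d
  layer 2 (silt): t_2 = 3.55 × 0.13 / 0.04488 = 10.28 d
  layer 3 (karst limestone): t_3 = 11.9 × 0.05 / 0.04488 = 13.26 d
Total t = Σ t_i = 51.82 days.

51.8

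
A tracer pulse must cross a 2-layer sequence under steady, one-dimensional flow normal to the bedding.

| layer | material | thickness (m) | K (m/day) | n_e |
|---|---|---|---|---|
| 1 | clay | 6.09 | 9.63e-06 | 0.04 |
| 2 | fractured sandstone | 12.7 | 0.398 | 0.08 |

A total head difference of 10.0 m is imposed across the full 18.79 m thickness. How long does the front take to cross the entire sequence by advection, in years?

With flow normal to the layers, continuity requires the same specific discharge q through every layer.
Σ(b_i/K_i) = 6.09/9.63e-06 + 12.7/0.398 = 6.324e+05 d.
q = Δh / Σ(b_i/K_i) = 10.0 / 6.324e+05 = 1.581e-05 m/day.
In each layer the seepage velocity is v_i = q/n_i, so the layer transit time is t_i = b_i·n_i / q:
  layer 1 (clay): t_1 = 6.09 × 0.04 / 1.581e-05 = 15406 d
  layer 2 (fractured sandstone): t_2 = 12.7 × 0.08 / 1.581e-05 = 64255 d
Total t = Σ t_i = 79661 days = 218.1 years.

218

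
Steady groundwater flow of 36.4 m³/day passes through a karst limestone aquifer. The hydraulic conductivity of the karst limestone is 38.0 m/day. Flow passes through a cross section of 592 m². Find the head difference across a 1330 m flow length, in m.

From Q = K·A·i, i = Q / (K·A) = 36.4 / (38.00 × 592.0) = 0.001618.
Head loss Δh = i · L = 0.001618 × 1330 = 2.152 m.

2.15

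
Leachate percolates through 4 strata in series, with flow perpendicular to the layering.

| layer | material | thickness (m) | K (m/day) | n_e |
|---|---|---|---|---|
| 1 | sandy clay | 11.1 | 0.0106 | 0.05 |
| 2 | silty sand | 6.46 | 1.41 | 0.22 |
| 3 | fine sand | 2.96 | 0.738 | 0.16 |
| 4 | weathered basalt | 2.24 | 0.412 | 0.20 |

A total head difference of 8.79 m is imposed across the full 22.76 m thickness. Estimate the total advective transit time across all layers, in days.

With flow normal to the layers, continuity requires the same specific discharge q through every layer.
Σ(b_i/K_i) = 11.1/0.0106 + 6.46/1.41 + 2.96/0.738 + 2.24/0.412 = 1061 d.
q = Δh / Σ(b_i/K_i) = 8.79 / 1061 = 0.008283 m/day.
In each layer the seepage velocity is v_i = q/n_i, so the layer transit time is t_i = b_i·n_i / q:
  layer 1 (sandy clay): t_1 = 11.1 × 0.05 / 0.008283 = 67.00 d
  layer 2 (silty sand): t_2 = 6.46 × 0.22 / 0.008283 = 171.6 d
  layer 3 (fine sand): t_3 = 2.96 × 0.16 / 0.008283 = 57.18 d
  layer 4 (weathered basalt): t_4 = 2.24 × 0.20 / 0.008283 = 54.09 d
Total t = Σ t_i = 349.8 days.

350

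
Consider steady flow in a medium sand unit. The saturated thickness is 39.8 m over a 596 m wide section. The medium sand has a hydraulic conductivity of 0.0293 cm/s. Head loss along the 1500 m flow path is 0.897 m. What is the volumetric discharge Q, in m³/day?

359

Convert K: 0.0293 cm/s × 864 = 25.32 m/day.
Cross-sectional area A = 596 × 39.8 = 23721 m².
Hydraulic gradient i = Δh / L = 0.897 / 1500 = 0.0005980.
Darcy's law: Q = K · A · i = 25.32 × 23721 × 0.0005980 = 359.1 m³/day.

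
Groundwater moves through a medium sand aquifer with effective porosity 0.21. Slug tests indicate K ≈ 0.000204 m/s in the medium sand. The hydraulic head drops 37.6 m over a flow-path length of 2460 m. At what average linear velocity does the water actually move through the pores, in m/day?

1.28

Convert K: 0.000204 m/s × 86400 = 17.63 m/day.
Hydraulic gradient i = Δh / L = 37.6 / 2460 = 0.01528.
Darcy flux q = K · i = 17.63 × 0.01528 = 0.2694 m/day.
Seepage velocity v = q / n_e = 0.2694 / 0.21 = 1.283 m/day.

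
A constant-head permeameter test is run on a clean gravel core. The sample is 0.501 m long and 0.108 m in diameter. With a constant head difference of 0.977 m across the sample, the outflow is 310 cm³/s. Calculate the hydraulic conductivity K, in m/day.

1500

Cross-sectional area A = π·(d/2)² = π × (0.108/2)² = 0.009161 m².
Convert discharge: 310 cm³/s = 0.0003100 m³/s.
Darcy's law rearranged: K = Q·L / (A·Δh) = 0.0003100 × 0.501 / (0.009161 × 0.977) = 0.01735 m/s = 1499 m/day.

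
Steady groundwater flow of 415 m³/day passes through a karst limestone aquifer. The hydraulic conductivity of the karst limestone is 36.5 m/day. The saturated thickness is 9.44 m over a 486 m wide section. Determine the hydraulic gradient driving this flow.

0.00248

Cross-sectional area A = 486 × 9.44 = 4588 m².
From Q = K·A·i, i = Q / (K·A) = 415 / (36.50 × 4588) = 0.002478.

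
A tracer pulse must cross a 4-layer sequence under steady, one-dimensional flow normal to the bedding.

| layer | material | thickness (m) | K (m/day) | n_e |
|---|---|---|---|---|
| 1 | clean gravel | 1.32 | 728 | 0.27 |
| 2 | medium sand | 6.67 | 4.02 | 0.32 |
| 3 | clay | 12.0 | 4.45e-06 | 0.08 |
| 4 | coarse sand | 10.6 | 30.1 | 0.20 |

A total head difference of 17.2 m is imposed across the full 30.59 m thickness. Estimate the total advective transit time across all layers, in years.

2390

With flow normal to the layers, continuity requires the same specific discharge q through every layer.
Σ(b_i/K_i) = 1.32/728 + 6.67/4.02 + 12.0/4.45e-06 + 10.6/30.1 = 2.697e+06 d.
q = Δh / Σ(b_i/K_i) = 17.2 / 2.697e+06 = 6.378e-06 m/day.
In each layer the seepage velocity is v_i = q/n_i, so the layer transit time is t_i = b_i·n_i / q:
  layer 1 (clean gravel): t_1 = 1.32 × 0.27 / 6.378e-06 = 55877 d
  layer 2 (medium sand): t_2 = 6.67 × 0.32 / 6.378e-06 = 3.346e+05 d
  layer 3 (clay): t_3 = 12.0 × 0.08 / 6.378e-06 = 1.505e+05 d
  layer 4 (coarse sand): t_4 = 10.6 × 0.20 / 6.378e-06 = 3.324e+05 d
Total t = Σ t_i = 8.734e+05 days = 2391 years.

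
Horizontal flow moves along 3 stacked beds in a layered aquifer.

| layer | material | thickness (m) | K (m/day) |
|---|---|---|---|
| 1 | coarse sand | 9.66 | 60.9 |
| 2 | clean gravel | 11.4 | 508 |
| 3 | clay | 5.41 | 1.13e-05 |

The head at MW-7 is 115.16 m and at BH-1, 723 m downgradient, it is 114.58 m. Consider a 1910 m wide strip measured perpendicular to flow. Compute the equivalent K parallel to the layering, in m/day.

Flow is parallel to layering, so each bed carries its own Darcy discharge and the transmissivities add.
Σ(K_i·b_i) = 60.9×9.66 + 508×11.4 + 1.13e-05×5.41 = 6379 m²/day.
Total thickness b = 26.47 m, so K_eq = Σ(K_i·b_i)/b = 241.0 m/day.

241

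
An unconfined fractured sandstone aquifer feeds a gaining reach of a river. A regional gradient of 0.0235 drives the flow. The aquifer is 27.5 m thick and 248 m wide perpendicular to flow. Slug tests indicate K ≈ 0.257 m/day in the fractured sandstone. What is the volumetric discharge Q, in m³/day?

Cross-sectional area A = 248 × 27.5 = 6820 m².
Hydraulic gradient i = 0.0235.
Darcy's law: Q = K · A · i = 0.2570 × 6820 × 0.02350 = 41.19 m³/day.

41.2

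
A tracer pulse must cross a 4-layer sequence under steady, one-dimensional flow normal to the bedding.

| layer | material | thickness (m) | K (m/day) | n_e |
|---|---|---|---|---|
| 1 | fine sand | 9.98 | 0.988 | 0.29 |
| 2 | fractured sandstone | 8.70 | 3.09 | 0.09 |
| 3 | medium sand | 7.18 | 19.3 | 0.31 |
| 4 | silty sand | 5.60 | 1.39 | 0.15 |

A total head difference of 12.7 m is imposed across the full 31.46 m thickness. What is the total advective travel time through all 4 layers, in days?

9.19

With flow normal to the layers, continuity requires the same specific discharge q through every layer.
Σ(b_i/K_i) = 9.98/0.988 + 8.70/3.09 + 7.18/19.3 + 5.60/1.39 = 17.32 d.
q = Δh / Σ(b_i/K_i) = 12.7 / 17.32 = 0.7334 m/day.
In each layer the seepage velocity is v_i = q/n_i, so the layer transit time is t_i = b_i·n_i / q:
  layer 1 (fine sand): t_1 = 9.98 × 0.29 / 0.7334 = 3.946 d
  layer 2 (fractured sandstone): t_2 = 8.70 × 0.09 / 0.7334 = 1.068 d
  layer 3 (medium sand): t_3 = 7.18 × 0.31 / 0.7334 = 3.035 d
  layer 4 (silty sand): t_4 = 5.60 × 0.15 / 0.7334 = 1.145 d
Total t = Σ t_i = 9.195 days.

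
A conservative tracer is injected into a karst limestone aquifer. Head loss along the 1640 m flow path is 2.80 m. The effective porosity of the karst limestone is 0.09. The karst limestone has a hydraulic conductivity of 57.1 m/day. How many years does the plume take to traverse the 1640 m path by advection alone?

4.15

Hydraulic gradient i = Δh / L = 2.80 / 1640 = 0.001707.
Darcy flux q = K · i = 57.10 × 0.001707 = 0.09749 m/day.
Seepage velocity v = q / n_e = 0.09749 / 0.09 = 1.083 m/day.
Travel time t = L / v = 1640 / 1.083 = 1514 days = 4.145 years.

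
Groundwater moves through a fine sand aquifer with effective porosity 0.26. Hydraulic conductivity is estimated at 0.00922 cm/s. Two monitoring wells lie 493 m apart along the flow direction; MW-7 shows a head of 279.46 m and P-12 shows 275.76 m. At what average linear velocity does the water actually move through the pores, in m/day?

Convert K: 0.00922 cm/s × 864 = 7.966 m/day.
Hydraulic gradient i = (279.46 − 275.76) / 493 = 3.7 / 493 = 0.007505.
Darcy flux q = K · i = 7.966 × 0.007505 = 0.05979 m/day.
Seepage velocity v = q / n_e = 0.05979 / 0.26 = 0.2299 m/day.

0.230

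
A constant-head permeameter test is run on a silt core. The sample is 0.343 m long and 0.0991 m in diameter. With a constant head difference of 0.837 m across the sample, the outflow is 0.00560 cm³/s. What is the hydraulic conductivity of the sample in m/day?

0.0257

Cross-sectional area A = π·(d/2)² = π × (0.0991/2)² = 0.007713 m².
Convert discharge: 0.00560 cm³/s = 5.600e-09 m³/s.
Darcy's law rearranged: K = Q·L / (A·Δh) = 5.600e-09 × 0.343 / (0.007713 × 0.837) = 2.975e-07 m/s = 0.02571 m/day.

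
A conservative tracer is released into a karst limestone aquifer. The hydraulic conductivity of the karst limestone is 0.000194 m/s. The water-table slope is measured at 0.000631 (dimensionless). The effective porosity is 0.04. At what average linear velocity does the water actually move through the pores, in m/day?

Convert K: 0.000194 m/s × 86400 = 16.76 m/day.
Hydraulic gradient i = 0.000631.
Darcy flux q = K · i = 16.76 × 0.0006310 = 0.01058 m/day.
Seepage velocity v = q / n_e = 0.01058 / 0.04 = 0.2644 m/day.

0.264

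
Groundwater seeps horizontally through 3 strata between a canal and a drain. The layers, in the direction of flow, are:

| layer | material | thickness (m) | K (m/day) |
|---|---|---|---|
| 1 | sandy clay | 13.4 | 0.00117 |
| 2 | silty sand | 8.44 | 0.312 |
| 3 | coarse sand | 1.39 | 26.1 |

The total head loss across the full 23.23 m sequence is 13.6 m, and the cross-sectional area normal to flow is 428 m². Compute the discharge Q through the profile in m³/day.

Flow is perpendicular to layering, so the layers act in series and the equivalent K is the thickness-weighted harmonic mean.
Total thickness L = 13.4 + 8.44 + 1.39 = 23.23 m.
Σ(b_i/K_i) = 13.4/0.00117 + 8.44/0.312 + 1.39/26.1 = 11480 d.
K_eq = L / Σ(b_i/K_i) = 23.23 / 11480 = 0.002024 m/day.
Q = K_eq · A · (Δh/L) = 0.002024 × 428 × (13.6/23.23) = 0.5070 m³/day.

0.507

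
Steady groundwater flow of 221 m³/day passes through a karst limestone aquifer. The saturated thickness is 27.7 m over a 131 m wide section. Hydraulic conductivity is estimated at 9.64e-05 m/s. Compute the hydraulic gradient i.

0.00731

Convert K: 9.64e-05 m/s × 86400 = 8.329 m/day.
Cross-sectional area A = 131 × 27.7 = 3629 m².
From Q = K·A·i, i = Q / (K·A) = 221 / (8.329 × 3629) = 0.007312.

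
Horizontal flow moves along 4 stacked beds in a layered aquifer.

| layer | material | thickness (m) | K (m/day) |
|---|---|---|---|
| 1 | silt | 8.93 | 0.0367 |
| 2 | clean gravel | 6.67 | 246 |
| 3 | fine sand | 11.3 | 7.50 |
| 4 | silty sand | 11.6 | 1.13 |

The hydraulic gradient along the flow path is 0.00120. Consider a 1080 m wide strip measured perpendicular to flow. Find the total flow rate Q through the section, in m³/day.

Flow is parallel to layering, so each bed carries its own Darcy discharge and the transmissivities add.
Σ(K_i·b_i) = 0.0367×8.93 + 246×6.67 + 7.50×11.3 + 1.13×11.6 = 1739 m²/day.
Hydraulic gradient i = 0.00120.
Q = Σ(K_i·b_i) · W · i = 1739 × 1080 × 0.001200 = 2254 m³/day.

2250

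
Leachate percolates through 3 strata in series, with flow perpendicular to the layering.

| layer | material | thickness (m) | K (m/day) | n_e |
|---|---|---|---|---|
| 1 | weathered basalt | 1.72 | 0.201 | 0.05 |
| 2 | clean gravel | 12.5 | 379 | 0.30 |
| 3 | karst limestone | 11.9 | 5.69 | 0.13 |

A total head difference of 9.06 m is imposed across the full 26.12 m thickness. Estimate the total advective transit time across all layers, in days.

6.35

With flow normal to the layers, continuity requires the same specific discharge q through every layer.
Σ(b_i/K_i) = 1.72/0.201 + 12.5/379 + 11.9/5.69 = 10.68 d.
q = Δh / Σ(b_i/K_i) = 9.06 / 10.68 = 0.8482 m/day.
In each layer the seepage velocity is v_i = q/n_i, so the layer transit time is t_i = b_i·n_i / q:
  layer 1 (weathered basalt): t_1 = 1.72 × 0.05 / 0.8482 = 0.1014 d
  layer 2 (clean gravel): t_2 = 12.5 × 0.30 / 0.8482 = 4.421 d
  layer 3 (karst limestone): t_3 = 11.9 × 0.13 / 0.8482 = 1.824 d
Total t = Σ t_i = 6.346 days.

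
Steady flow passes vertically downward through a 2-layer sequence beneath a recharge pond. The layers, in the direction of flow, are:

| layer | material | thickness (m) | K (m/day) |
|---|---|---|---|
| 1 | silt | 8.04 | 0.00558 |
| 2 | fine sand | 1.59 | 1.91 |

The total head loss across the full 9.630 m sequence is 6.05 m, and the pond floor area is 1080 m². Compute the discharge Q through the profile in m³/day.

Flow is perpendicular to layering, so the layers act in series and the equivalent K is the thickness-weighted harmonic mean.
Total thickness L = 8.04 + 1.59 = 9.630 m.
Σ(b_i/K_i) = 8.04/0.00558 + 1.59/1.91 = 1442 d.
K_eq = L / Σ(b_i/K_i) = 9.630 / 1442 = 0.006680 m/day.
Q = K_eq · A · (Δh/L) = 0.006680 × 1080 × (6.05/9.630) = 4.532 m³/day.

4.53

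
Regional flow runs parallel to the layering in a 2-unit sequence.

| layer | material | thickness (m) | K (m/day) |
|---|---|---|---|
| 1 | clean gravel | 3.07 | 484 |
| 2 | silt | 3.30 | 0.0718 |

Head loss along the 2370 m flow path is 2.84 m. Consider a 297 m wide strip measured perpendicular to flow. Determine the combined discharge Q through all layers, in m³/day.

529

Flow is parallel to layering, so each bed carries its own Darcy discharge and the transmissivities add.
Σ(K_i·b_i) = 484×3.07 + 0.0718×3.30 = 1486 m²/day.
Hydraulic gradient i = Δh / L = 2.84 / 2370 = 0.001198.
Q = Σ(K_i·b_i) · W · i = 1486 × 297 × 0.001198 = 528.9 m³/day.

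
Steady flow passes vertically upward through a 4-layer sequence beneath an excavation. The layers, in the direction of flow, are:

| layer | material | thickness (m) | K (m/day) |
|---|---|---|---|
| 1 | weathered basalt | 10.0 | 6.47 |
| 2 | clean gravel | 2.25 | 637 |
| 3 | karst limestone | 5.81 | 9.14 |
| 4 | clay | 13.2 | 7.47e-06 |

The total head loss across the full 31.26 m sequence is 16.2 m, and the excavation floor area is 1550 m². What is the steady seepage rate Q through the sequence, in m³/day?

0.0142

Flow is perpendicular to layering, so the layers act in series and the equivalent K is the thickness-weighted harmonic mean.
Total thickness L = 10.0 + 2.25 + 5.81 + 13.2 = 31.26 m.
Σ(b_i/K_i) = 10.0/6.47 + 2.25/637 + 5.81/9.14 + 13.2/7.47e-06 = 1.767e+06 d.
K_eq = L / Σ(b_i/K_i) = 31.26 / 1.767e+06 = 1.769e-05 m/day.
Q = K_eq · A · (Δh/L) = 1.769e-05 × 1550 × (16.2/31.26) = 0.01421 m³/day.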